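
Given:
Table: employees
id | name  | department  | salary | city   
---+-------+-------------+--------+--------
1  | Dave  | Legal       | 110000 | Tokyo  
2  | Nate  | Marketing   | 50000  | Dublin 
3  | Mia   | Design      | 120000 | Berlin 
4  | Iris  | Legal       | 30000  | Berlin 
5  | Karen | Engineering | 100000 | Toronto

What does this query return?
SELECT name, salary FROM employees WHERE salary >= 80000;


Filtering: salary >= 80000
Matching: 3 rows

3 rows:
Dave, 110000
Mia, 120000
Karen, 100000


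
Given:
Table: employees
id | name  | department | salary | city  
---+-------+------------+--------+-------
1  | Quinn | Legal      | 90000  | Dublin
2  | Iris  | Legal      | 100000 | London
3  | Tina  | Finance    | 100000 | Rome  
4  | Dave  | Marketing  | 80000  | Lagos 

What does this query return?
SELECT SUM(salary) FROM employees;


SUM(salary) = 90000 + 100000 + 100000 + 80000 = 370000

370000


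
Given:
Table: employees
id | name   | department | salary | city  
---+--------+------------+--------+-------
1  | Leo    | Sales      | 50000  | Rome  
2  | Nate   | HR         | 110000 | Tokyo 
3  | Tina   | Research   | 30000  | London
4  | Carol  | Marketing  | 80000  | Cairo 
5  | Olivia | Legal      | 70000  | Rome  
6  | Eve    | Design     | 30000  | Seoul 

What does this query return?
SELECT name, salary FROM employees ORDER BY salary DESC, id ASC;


Sorting by salary DESC, then id ASC for ties

6 rows:
Nate, 110000
Carol, 80000
Olivia, 70000
Leo, 50000
Tina, 30000
Eve, 30000


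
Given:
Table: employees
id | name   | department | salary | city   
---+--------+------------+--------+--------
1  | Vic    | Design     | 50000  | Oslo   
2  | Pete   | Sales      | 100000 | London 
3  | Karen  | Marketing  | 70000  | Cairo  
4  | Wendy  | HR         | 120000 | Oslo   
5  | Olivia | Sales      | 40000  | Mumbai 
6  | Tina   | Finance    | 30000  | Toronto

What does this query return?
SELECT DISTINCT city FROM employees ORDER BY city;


All 'city' values (row order): Oslo, London, Cairo, Oslo, Mumbai, Toronto
Removing duplicates leaves 5 unique value(s).

5 values:
Cairo
London
Mumbai
Oslo
Toronto


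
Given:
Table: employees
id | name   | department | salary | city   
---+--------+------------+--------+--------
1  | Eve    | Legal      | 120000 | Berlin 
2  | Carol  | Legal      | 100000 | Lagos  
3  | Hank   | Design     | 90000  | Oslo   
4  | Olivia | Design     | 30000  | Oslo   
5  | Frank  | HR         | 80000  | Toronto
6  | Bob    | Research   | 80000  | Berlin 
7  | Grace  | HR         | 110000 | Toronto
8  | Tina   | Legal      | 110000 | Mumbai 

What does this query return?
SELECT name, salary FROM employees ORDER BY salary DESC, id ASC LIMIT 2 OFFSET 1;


Sort by salary DESC (id ASC tiebreak), then skip 1 and take 2
Rows 2 through 3

2 rows:
Grace, 110000
Tina, 110000


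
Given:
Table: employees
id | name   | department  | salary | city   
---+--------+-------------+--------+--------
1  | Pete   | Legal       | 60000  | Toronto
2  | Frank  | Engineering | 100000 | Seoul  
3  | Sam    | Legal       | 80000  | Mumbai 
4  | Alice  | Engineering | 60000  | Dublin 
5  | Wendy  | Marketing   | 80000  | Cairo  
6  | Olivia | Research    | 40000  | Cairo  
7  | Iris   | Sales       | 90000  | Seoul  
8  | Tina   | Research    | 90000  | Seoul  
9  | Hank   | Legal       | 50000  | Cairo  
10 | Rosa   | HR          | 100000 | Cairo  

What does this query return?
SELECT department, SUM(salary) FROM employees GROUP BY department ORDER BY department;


Summing salary within each department:
  Engineering: 100000 + 60000 = 160000
  HR: 100000 = 100000
  Legal: 60000 + 80000 + 50000 = 190000
  Marketing: 80000 = 80000
  Research: 40000 + 90000 = 130000
  Sales: 90000 = 90000


6 groups:
Engineering, 160000
HR, 100000
Legal, 190000
Marketing, 80000
Research, 130000
Sales, 90000


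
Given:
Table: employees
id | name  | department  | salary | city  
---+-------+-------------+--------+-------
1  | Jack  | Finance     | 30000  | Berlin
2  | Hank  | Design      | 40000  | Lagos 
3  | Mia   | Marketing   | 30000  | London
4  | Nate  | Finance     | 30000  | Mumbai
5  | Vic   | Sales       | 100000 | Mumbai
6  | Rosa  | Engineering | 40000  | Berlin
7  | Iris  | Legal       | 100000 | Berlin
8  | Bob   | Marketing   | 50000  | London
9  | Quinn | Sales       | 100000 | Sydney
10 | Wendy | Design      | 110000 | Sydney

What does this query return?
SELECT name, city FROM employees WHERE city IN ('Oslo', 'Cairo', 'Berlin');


Filtering: city IN ('Oslo', 'Cairo', 'Berlin')
Matching: 3 rows

3 rows:
Jack, Berlin
Rosa, Berlin
Iris, Berlin


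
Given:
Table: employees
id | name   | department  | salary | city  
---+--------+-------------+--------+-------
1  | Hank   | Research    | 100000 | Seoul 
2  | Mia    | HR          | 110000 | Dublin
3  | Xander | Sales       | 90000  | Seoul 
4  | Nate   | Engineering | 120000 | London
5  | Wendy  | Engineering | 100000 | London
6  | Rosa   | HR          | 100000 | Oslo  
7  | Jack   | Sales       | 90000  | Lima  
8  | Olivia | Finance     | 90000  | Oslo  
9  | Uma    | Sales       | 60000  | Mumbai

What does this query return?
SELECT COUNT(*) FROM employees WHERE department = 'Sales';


Counting rows where department = 'Sales'
  Xander -> MATCH
  Jack -> MATCH
  Uma -> MATCH


3


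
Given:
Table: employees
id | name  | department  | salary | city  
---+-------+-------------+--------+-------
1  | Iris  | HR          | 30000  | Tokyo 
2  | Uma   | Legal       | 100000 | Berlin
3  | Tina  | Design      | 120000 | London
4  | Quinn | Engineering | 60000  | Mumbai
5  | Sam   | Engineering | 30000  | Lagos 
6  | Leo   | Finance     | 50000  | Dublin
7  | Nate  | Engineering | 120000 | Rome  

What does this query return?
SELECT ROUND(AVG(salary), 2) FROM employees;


SUM(salary) = 510000
COUNT = 7
ROUND(AVG, 2) = ROUND(510000 / 7, 2) = 72857.14

72857.14


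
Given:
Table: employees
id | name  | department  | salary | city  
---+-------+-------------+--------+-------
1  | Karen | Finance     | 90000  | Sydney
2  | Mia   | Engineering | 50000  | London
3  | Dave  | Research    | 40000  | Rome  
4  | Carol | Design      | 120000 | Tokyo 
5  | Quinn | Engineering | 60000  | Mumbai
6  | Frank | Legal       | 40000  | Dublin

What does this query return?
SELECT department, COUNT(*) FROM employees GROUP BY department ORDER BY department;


Assigning each row to its department group:
  Karen -> Finance
  Mia -> Engineering
  Dave -> Research
  Carol -> Design
  Quinn -> Engineering
  Frank -> Legal


5 groups:
Design, 1
Engineering, 2
Finance, 1
Legal, 1
Research, 1


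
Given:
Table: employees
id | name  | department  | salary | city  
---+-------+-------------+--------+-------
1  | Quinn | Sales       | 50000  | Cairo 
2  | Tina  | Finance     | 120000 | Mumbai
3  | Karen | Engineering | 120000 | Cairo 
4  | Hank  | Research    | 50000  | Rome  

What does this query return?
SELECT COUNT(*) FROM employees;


COUNT(*) counts all rows

4


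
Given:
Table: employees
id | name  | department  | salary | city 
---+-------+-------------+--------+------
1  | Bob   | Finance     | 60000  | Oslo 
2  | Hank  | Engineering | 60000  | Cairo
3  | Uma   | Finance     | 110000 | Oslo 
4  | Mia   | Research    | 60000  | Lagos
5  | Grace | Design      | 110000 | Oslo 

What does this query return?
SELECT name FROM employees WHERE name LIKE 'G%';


LIKE 'G%' matches names starting with 'G'
Matching: 1

1 rows:
Grace


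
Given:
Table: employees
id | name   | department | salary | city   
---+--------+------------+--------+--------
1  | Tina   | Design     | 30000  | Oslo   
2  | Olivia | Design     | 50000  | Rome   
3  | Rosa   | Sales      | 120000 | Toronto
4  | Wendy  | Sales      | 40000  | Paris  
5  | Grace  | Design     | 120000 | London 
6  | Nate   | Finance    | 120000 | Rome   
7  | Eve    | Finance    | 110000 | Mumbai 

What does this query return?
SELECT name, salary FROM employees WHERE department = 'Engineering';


Filtering: department = 'Engineering'
Matching rows: 0

Empty result set (0 rows)


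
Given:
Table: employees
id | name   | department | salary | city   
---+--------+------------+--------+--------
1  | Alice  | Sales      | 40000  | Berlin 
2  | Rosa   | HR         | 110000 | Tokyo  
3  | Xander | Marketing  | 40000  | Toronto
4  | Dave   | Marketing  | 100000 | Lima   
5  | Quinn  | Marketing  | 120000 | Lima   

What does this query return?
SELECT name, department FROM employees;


Projecting columns: name, department

5 rows:
Alice, Sales
Rosa, HR
Xander, Marketing
Dave, Marketing
Quinn, Marketing


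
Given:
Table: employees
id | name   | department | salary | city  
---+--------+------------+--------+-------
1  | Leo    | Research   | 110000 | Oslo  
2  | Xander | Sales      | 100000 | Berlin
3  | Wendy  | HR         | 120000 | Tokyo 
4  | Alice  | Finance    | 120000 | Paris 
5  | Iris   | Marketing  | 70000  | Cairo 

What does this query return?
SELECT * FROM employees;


SELECT * returns all 5 rows with all columns

5 rows:
1, Leo, Research, 110000, Oslo
2, Xander, Sales, 100000, Berlin
3, Wendy, HR, 120000, Tokyo
4, Alice, Finance, 120000, Paris
5, Iris, Marketing, 70000, Cairo


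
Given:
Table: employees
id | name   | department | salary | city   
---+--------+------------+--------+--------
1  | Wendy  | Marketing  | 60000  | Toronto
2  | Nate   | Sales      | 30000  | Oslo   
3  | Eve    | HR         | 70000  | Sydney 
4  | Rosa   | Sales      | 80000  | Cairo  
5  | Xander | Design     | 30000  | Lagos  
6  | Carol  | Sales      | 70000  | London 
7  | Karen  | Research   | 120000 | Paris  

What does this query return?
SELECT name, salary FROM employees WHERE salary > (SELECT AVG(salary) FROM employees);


Subquery: AVG(salary) = 65714.29
Filtering: salary > 65714.29
  Eve (70000) -> MATCH
  Rosa (80000) -> MATCH
  Carol (70000) -> MATCH
  Karen (120000) -> MATCH


4 rows:
Eve, 70000
Rosa, 80000
Carol, 70000
Karen, 120000


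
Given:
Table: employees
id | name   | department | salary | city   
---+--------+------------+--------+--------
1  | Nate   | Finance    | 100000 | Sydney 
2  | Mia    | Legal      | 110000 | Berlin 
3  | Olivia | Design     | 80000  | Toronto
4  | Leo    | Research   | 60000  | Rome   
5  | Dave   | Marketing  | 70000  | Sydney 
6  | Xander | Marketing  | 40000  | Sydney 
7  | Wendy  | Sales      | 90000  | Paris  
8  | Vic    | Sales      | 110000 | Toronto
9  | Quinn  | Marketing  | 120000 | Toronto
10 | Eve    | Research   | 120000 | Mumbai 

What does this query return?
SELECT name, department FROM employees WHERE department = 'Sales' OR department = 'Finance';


Filtering: department = 'Sales' OR 'Finance'
Matching: 3 rows

3 rows:
Nate, Finance
Wendy, Sales
Vic, Sales


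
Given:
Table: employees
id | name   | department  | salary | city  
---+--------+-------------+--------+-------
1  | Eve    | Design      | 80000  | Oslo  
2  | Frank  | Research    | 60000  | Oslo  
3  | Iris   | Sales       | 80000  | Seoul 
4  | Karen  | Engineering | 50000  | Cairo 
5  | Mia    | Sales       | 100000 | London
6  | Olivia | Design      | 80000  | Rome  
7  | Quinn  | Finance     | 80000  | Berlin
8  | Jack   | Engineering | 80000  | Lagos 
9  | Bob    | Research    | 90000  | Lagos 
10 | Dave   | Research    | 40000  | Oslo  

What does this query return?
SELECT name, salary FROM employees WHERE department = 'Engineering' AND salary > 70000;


Filtering: department = 'Engineering' AND salary > 70000
Matching: 1 rows

1 rows:
Jack, 80000


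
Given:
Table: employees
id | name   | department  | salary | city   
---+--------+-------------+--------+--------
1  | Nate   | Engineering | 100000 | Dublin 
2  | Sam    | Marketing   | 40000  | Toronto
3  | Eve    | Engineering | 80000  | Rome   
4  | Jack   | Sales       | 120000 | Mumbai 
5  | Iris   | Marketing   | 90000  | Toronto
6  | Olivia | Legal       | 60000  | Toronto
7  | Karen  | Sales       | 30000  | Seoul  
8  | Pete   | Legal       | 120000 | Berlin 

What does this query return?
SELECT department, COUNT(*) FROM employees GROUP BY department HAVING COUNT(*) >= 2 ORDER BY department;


Groups with count >= 2:
  Engineering: 2 -> PASS
  Legal: 2 -> PASS
  Marketing: 2 -> PASS
  Sales: 2 -> PASS


4 groups:
Engineering, 2
Legal, 2
Marketing, 2
Sales, 2


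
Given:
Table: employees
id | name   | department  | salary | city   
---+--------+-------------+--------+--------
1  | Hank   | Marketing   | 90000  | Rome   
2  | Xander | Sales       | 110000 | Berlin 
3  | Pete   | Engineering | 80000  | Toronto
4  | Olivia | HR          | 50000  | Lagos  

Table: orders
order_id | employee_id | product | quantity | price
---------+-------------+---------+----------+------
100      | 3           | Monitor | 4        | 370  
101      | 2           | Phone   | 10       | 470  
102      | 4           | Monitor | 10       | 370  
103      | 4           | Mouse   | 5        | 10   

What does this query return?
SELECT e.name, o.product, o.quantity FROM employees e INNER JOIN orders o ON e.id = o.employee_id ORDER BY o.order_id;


Joining employees.id = orders.employee_id:
  employee Pete (id=3) -> order Monitor
  employee Xander (id=2) -> order Phone
  employee Olivia (id=4) -> order Monitor
  employee Olivia (id=4) -> order Mouse


4 rows:
Pete, Monitor, 4
Xander, Phone, 10
Olivia, Monitor, 10
Olivia, Mouse, 5


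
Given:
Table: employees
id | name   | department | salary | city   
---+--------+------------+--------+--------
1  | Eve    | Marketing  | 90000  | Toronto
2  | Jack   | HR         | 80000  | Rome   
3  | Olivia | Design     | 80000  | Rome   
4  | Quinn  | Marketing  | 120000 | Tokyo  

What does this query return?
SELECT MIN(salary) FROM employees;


Salaries: 90000, 80000, 80000, 120000
MIN = 80000

80000


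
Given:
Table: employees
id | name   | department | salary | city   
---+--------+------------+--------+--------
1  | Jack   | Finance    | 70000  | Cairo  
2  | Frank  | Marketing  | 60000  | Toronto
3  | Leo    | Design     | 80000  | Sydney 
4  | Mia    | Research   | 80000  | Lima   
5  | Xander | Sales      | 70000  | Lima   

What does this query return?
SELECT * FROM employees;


SELECT * returns all 5 rows with all columns

5 rows:
1, Jack, Finance, 70000, Cairo
2, Frank, Marketing, 60000, Toronto
3, Leo, Design, 80000, Sydney
4, Mia, Research, 80000, Lima
5, Xander, Sales, 70000, Lima


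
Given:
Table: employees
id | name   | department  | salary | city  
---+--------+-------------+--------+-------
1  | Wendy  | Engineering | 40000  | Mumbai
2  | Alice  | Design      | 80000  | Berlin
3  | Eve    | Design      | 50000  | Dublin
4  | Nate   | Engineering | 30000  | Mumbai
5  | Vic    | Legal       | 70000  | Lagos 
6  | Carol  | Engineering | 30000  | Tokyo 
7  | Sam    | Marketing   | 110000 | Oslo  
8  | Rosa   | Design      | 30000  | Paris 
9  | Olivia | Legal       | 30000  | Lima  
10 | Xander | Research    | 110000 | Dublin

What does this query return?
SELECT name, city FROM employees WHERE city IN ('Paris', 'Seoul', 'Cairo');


Filtering: city IN ('Paris', 'Seoul', 'Cairo')
Matching: 1 rows

1 rows:
Rosa, Paris


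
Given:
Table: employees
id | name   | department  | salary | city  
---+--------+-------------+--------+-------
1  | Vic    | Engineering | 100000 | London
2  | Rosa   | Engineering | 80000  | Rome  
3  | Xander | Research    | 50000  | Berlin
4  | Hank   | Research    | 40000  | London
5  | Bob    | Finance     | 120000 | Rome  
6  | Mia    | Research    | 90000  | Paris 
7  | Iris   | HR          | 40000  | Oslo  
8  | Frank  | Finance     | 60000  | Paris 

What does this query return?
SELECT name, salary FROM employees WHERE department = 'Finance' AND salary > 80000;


Filtering: department = 'Finance' AND salary > 80000
Matching: 1 rows

1 rows:
Bob, 120000


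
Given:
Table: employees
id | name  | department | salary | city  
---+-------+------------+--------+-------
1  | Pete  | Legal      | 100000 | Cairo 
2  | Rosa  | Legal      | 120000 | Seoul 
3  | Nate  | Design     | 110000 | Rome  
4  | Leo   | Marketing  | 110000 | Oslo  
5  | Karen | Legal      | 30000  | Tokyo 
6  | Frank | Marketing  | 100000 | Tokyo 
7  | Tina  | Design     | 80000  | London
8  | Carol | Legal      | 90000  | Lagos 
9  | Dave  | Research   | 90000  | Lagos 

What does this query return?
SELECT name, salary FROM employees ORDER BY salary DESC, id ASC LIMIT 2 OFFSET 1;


Sort by salary DESC (id ASC tiebreak), then skip 1 and take 2
Rows 2 through 3

2 rows:
Nate, 110000
Leo, 110000


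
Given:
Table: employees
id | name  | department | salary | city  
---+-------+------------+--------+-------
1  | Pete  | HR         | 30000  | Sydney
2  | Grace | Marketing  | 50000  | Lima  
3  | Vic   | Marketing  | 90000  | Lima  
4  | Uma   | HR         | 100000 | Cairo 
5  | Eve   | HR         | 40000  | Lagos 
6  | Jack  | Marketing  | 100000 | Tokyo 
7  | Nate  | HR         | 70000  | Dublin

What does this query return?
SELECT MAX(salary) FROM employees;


Salaries: 30000, 50000, 90000, 100000, 40000, 100000, 70000
MAX = 100000

100000


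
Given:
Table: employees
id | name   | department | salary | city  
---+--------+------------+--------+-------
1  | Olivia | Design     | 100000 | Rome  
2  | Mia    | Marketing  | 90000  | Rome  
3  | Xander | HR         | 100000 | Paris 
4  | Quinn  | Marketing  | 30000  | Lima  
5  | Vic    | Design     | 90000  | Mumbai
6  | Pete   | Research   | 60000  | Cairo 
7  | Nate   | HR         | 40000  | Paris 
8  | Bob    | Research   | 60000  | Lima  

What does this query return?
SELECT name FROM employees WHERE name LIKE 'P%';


LIKE 'P%' matches names starting with 'P'
Matching: 1

1 rows:
Pete


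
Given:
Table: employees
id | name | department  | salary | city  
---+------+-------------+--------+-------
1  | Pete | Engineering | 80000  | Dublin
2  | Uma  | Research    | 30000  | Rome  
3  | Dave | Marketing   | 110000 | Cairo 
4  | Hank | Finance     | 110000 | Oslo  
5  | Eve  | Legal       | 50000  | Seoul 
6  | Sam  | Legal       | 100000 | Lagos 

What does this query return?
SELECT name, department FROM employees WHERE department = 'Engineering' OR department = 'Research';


Filtering: department = 'Engineering' OR 'Research'
Matching: 2 rows

2 rows:
Pete, Engineering
Uma, Research


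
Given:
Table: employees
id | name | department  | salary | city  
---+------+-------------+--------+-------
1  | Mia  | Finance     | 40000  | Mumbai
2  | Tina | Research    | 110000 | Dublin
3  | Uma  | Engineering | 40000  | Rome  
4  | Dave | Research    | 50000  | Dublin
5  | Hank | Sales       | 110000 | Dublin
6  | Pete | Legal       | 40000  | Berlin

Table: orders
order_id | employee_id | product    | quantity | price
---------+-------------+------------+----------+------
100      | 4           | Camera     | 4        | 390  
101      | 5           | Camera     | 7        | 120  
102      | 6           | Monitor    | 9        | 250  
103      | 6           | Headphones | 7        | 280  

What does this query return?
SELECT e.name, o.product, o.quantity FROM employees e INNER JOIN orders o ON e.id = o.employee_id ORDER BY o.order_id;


Joining employees.id = orders.employee_id:
  employee Dave (id=4) -> order Camera
  employee Hank (id=5) -> order Camera
  employee Pete (id=6) -> order Monitor
  employee Pete (id=6) -> order Headphones


4 rows:
Dave, Camera, 4
Hank, Camera, 7
Pete, Monitor, 9
Pete, Headphones, 7


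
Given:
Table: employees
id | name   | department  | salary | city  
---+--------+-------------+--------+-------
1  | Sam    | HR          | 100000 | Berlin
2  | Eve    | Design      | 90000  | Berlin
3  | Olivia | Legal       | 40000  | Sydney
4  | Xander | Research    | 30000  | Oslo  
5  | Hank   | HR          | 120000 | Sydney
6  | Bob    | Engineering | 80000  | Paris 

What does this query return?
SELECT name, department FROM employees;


Projecting columns: name, department

6 rows:
Sam, HR
Eve, Design
Olivia, Legal
Xander, Research
Hank, HR
Bob, Engineering


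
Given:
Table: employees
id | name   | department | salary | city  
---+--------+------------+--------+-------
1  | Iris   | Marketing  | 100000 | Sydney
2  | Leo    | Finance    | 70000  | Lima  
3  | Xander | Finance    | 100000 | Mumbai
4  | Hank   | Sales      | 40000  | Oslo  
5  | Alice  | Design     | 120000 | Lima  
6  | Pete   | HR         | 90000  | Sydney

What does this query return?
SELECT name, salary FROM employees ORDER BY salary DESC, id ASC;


Sorting by salary DESC, then id ASC for ties

6 rows:
Alice, 120000
Iris, 100000
Xander, 100000
Pete, 90000
Leo, 70000
Hank, 40000


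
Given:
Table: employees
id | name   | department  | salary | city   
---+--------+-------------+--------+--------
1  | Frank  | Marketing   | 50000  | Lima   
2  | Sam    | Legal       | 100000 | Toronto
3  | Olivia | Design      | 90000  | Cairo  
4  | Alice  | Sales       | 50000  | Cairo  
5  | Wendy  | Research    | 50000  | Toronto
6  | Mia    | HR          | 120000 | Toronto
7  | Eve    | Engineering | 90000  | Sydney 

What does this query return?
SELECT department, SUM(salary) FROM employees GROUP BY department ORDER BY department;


Summing salary within each department:
  Design: 90000 = 90000
  Engineering: 90000 = 90000
  HR: 120000 = 120000
  Legal: 100000 = 100000
  Marketing: 50000 = 50000
  Research: 50000 = 50000
  Sales: 50000 = 50000


7 groups:
Design, 90000
Engineering, 90000
HR, 120000
Legal, 100000
Marketing, 50000
Research, 50000
Sales, 50000


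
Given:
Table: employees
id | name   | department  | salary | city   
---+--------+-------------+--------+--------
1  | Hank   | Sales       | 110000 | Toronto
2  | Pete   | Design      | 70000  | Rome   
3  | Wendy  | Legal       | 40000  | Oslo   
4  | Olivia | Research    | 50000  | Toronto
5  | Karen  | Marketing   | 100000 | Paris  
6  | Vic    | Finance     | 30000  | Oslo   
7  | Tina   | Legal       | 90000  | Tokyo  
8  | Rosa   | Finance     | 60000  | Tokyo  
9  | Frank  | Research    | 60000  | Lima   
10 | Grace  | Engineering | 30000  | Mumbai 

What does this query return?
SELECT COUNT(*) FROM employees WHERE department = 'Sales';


Counting rows where department = 'Sales'
  Hank -> MATCH


1


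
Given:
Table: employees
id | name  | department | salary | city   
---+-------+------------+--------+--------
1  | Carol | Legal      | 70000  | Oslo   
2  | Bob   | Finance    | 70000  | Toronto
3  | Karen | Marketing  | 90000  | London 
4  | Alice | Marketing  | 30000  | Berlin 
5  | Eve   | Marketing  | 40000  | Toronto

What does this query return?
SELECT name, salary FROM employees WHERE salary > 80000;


Filtering: salary > 80000
Matching: 1 rows

1 rows:
Karen, 90000


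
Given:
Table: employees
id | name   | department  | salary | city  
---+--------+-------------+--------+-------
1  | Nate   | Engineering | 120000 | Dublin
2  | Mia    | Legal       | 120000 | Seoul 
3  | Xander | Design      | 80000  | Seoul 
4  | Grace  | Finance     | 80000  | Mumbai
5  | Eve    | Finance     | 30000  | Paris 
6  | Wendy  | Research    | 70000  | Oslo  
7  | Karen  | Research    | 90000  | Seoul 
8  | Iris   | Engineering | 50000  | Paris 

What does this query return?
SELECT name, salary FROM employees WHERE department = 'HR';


Filtering: department = 'HR'
Matching rows: 0

Empty result set (0 rows)


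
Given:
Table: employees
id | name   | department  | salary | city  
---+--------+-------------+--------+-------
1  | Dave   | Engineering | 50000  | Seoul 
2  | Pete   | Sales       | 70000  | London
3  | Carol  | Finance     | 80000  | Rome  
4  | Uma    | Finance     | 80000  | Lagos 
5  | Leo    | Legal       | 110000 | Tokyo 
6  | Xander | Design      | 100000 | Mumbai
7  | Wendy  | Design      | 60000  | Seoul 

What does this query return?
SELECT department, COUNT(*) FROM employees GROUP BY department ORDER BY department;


Assigning each row to its department group:
  Dave -> Engineering
  Pete -> Sales
  Carol -> Finance
  Uma -> Finance
  Leo -> Legal
  Xander -> Design
  Wendy -> Design


5 groups:
Design, 2
Engineering, 1
Finance, 2
Legal, 1
Sales, 1


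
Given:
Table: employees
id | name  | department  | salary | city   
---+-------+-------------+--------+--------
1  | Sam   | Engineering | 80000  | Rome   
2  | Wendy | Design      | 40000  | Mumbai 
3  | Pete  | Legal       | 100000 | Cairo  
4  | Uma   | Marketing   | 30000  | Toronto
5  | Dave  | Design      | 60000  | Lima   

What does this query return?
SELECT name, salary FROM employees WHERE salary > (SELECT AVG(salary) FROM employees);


Subquery: AVG(salary) = 62000.0
Filtering: salary > 62000.0
  Sam (80000) -> MATCH
  Pete (100000) -> MATCH


2 rows:
Sam, 80000
Pete, 100000


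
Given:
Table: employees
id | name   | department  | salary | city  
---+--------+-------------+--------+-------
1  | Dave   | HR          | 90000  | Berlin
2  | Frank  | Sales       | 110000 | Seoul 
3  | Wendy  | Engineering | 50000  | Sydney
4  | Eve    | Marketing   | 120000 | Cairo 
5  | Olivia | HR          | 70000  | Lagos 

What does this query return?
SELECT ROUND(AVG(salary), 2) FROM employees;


SUM(salary) = 440000
COUNT = 5
ROUND(AVG, 2) = ROUND(440000 / 5, 2) = 88000.0

88000.0


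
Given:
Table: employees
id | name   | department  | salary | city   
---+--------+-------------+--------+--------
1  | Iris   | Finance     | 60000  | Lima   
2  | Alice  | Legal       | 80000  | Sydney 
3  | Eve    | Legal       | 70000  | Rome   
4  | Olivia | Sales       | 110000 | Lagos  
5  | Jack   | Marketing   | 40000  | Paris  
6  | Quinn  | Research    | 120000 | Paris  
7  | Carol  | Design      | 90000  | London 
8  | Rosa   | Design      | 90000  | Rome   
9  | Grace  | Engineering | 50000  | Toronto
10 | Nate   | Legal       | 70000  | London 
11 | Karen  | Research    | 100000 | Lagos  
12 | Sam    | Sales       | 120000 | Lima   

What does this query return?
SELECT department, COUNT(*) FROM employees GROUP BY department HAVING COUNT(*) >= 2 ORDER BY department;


Groups with count >= 2:
  Design: 2 -> PASS
  Legal: 3 -> PASS
  Research: 2 -> PASS
  Sales: 2 -> PASS
  Engineering: 1 -> filtered out
  Finance: 1 -> filtered out
  Marketing: 1 -> filtered out


4 groups:
Design, 2
Legal, 3
Research, 2
Sales, 2


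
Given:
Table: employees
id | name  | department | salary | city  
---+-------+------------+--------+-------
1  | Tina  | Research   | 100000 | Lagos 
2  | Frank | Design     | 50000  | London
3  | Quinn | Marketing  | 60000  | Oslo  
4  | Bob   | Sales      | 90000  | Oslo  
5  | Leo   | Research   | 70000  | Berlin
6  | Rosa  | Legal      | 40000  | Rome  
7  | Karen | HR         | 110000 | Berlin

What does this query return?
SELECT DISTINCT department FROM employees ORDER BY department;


All 'department' values (row order): Research, Design, Marketing, Sales, Research, Legal, HR
Removing duplicates leaves 6 unique value(s).

6 values:
Design
HR
Legal
Marketing
Research
Sales


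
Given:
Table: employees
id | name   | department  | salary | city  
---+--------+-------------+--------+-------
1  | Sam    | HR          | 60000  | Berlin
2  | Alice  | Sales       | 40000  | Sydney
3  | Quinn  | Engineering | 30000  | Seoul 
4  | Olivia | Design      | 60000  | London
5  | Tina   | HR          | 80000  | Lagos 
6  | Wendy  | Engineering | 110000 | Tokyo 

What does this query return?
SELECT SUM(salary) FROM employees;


SUM(salary) = 60000 + 40000 + 30000 + 60000 + 80000 + 110000 = 380000

380000


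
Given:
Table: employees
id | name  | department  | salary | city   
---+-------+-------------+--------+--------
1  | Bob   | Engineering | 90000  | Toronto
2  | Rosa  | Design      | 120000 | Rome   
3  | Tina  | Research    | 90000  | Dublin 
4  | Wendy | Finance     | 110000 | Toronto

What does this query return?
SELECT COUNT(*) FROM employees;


COUNT(*) counts all rows

4


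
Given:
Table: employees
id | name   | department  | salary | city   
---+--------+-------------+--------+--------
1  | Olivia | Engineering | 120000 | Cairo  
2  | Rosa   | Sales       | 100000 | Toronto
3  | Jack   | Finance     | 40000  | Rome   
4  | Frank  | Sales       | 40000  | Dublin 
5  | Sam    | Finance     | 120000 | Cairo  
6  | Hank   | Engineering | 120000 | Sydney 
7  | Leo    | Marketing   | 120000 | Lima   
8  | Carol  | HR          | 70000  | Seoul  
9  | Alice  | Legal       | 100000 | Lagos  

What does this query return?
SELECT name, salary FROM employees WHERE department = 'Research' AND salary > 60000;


Filtering: department = 'Research' AND salary > 60000
Matching: 0 rows

Empty result set (0 rows)


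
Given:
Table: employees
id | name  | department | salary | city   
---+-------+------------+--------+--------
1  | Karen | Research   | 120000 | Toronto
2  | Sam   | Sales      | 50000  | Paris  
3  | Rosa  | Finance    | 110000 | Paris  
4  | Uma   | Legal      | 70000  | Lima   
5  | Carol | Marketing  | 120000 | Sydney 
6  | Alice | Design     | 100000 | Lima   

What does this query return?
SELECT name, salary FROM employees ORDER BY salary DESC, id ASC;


Sorting by salary DESC, then id ASC for ties

6 rows:
Karen, 120000
Carol, 120000
Rosa, 110000
Alice, 100000
Uma, 70000
Sam, 50000


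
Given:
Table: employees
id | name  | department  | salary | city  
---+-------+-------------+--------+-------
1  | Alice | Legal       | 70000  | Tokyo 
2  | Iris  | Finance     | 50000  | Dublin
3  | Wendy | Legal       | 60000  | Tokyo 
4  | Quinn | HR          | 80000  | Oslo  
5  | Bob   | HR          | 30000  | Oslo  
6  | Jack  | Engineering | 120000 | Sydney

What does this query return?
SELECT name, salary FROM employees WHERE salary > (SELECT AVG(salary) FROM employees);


Subquery: AVG(salary) = 68333.33
Filtering: salary > 68333.33
  Alice (70000) -> MATCH
  Quinn (80000) -> MATCH
  Jack (120000) -> MATCH


3 rows:
Alice, 70000
Quinn, 80000
Jack, 120000


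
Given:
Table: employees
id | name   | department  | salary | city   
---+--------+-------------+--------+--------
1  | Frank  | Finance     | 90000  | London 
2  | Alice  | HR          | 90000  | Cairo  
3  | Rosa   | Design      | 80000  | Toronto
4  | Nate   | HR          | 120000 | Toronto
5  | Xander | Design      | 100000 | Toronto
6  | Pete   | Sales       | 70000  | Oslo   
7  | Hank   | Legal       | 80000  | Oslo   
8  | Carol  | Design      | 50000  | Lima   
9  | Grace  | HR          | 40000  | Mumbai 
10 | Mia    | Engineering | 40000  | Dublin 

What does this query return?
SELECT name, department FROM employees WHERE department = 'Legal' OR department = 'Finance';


Filtering: department = 'Legal' OR 'Finance'
Matching: 2 rows

2 rows:
Frank, Finance
Hank, Legal


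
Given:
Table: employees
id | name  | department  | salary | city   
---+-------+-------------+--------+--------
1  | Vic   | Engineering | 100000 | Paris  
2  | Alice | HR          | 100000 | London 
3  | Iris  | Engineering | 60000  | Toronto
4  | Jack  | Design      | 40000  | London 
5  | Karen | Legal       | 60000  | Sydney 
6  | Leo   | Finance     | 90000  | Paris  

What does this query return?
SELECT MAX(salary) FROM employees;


Salaries: 100000, 100000, 60000, 40000, 60000, 90000
MAX = 100000

100000


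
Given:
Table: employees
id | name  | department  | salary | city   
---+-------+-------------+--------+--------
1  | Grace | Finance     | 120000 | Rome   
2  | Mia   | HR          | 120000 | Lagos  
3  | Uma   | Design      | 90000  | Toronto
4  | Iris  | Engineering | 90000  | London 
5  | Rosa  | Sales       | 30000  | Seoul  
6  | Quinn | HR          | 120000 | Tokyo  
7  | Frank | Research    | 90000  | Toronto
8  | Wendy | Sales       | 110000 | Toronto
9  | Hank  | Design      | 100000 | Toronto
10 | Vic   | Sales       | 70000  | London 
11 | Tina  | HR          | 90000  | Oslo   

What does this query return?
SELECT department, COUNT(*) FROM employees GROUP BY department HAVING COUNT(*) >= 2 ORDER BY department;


Groups with count >= 2:
  Design: 2 -> PASS
  HR: 3 -> PASS
  Sales: 3 -> PASS
  Engineering: 1 -> filtered out
  Finance: 1 -> filtered out
  Research: 1 -> filtered out


3 groups:
Design, 2
HR, 3
Sales, 3


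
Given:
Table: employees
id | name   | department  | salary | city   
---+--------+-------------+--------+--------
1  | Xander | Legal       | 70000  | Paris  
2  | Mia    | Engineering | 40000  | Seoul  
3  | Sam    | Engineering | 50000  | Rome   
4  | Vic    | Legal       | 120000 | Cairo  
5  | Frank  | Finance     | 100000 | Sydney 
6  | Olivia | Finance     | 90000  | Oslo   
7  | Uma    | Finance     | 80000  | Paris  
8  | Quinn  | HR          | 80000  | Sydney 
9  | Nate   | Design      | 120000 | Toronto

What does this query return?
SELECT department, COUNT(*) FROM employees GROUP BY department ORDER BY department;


Assigning each row to its department group:
  Xander -> Legal
  Mia -> Engineering
  Sam -> Engineering
  Vic -> Legal
  Frank -> Finance
  Olivia -> Finance
  Uma -> Finance
  Quinn -> HR
  Nate -> Design


5 groups:
Design, 1
Engineering, 2
Finance, 3
HR, 1
Legal, 2


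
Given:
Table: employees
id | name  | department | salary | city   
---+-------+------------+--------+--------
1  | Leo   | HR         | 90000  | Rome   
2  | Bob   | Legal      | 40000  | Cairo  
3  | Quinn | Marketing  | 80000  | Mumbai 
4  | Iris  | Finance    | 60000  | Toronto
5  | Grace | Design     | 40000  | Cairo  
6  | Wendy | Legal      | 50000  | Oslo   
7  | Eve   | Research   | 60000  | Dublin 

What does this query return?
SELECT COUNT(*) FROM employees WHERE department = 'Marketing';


Counting rows where department = 'Marketing'
  Quinn -> MATCH


1


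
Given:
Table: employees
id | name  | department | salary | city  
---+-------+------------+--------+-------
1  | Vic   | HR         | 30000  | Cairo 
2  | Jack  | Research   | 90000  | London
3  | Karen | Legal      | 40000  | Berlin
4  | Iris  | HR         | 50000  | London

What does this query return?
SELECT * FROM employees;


SELECT * returns all 4 rows with all columns

4 rows:
1, Vic, HR, 30000, Cairo
2, Jack, Research, 90000, London
3, Karen, Legal, 40000, Berlin
4, Iris, HR, 50000, London


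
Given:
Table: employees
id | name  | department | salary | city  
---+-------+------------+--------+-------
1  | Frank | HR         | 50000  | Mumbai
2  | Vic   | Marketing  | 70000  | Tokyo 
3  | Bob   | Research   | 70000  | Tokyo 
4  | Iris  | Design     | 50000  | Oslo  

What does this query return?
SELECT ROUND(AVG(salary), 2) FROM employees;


SUM(salary) = 240000
COUNT = 4
ROUND(AVG, 2) = ROUND(240000 / 4, 2) = 60000.0

60000.0


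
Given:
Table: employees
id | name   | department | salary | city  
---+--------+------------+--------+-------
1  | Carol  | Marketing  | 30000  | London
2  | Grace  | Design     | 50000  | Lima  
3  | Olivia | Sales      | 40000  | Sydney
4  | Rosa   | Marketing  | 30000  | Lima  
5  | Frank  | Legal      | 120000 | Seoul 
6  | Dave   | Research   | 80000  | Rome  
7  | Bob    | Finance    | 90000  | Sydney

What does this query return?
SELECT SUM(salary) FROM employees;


SUM(salary) = 30000 + 50000 + 40000 + 30000 + 120000 + 80000 + 90000 = 440000

440000


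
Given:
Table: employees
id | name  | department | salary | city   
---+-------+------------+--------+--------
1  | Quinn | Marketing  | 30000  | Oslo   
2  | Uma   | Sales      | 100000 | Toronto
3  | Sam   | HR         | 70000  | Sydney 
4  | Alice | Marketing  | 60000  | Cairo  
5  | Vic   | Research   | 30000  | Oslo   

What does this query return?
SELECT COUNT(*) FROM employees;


COUNT(*) counts all rows

5


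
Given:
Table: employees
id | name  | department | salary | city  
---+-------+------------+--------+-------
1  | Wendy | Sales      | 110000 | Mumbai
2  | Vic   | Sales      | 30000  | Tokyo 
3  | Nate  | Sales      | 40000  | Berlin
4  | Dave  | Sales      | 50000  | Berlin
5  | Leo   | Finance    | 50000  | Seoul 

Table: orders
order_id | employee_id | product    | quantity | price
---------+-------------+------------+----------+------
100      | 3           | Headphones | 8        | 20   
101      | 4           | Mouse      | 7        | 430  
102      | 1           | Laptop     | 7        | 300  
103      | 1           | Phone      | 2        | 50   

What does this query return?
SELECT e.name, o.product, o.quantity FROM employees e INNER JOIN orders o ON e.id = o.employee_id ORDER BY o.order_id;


Joining employees.id = orders.employee_id:
  employee Nate (id=3) -> order Headphones
  employee Dave (id=4) -> order Mouse
  employee Wendy (id=1) -> order Laptop
  employee Wendy (id=1) -> order Phone


4 rows:
Nate, Headphones, 8
Dave, Mouse, 7
Wendy, Laptop, 7
Wendy, Phone, 2


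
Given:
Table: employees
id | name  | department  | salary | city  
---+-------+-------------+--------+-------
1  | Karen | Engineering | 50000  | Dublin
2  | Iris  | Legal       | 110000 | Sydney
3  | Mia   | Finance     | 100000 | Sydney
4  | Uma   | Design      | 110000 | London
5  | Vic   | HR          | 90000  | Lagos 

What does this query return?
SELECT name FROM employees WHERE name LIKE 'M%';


LIKE 'M%' matches names starting with 'M'
Matching: 1

1 rows:
Mia


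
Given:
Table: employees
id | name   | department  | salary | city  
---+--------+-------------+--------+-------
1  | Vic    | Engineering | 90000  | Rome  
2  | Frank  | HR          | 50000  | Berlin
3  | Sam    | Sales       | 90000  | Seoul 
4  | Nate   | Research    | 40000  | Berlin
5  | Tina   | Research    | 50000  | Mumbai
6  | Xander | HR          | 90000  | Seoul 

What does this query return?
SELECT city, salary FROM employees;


Projecting columns: city, salary

6 rows:
Rome, 90000
Berlin, 50000
Seoul, 90000
Berlin, 40000
Mumbai, 50000
Seoul, 90000


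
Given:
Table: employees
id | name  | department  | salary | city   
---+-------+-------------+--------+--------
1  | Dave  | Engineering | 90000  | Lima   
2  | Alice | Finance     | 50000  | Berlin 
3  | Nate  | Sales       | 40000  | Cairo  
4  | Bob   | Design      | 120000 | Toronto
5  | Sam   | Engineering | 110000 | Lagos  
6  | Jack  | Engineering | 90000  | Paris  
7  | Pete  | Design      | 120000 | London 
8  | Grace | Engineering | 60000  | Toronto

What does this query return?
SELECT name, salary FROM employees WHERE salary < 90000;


Filtering: salary < 90000
Matching: 3 rows

3 rows:
Alice, 50000
Nate, 40000
Grace, 60000


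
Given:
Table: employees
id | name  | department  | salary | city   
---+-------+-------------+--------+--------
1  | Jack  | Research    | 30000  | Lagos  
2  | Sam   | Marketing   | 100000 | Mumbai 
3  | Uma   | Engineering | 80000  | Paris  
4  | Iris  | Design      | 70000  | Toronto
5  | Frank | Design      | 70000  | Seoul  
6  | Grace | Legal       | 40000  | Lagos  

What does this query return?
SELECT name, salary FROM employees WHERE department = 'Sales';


Filtering: department = 'Sales'
Matching rows: 0

Empty result set (0 rows)


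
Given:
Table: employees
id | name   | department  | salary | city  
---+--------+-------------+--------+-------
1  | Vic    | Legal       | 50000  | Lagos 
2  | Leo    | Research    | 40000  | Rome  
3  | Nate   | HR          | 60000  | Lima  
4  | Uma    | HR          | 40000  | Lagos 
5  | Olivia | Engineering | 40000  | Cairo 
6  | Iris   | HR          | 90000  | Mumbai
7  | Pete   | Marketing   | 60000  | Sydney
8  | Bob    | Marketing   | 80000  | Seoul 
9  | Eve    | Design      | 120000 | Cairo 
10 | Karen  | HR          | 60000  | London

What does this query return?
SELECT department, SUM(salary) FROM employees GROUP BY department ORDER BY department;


Summing salary within each department:
  Design: 120000 = 120000
  Engineering: 40000 = 40000
  HR: 60000 + 40000 + 90000 + 60000 = 250000
  Legal: 50000 = 50000
  Marketing: 60000 + 80000 = 140000
  Research: 40000 = 40000


6 groups:
Design, 120000
Engineering, 40000
HR, 250000
Legal, 50000
Marketing, 140000
Research, 40000


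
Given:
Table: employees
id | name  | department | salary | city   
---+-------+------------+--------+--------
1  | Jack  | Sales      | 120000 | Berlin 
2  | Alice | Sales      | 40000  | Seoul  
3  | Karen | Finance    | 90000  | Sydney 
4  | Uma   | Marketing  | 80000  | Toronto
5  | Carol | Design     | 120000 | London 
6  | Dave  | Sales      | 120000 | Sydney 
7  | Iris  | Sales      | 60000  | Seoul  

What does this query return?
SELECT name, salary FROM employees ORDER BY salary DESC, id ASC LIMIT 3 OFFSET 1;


Sort by salary DESC (id ASC tiebreak), then skip 1 and take 3
Rows 2 through 4

3 rows:
Carol, 120000
Dave, 120000
Karen, 90000
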